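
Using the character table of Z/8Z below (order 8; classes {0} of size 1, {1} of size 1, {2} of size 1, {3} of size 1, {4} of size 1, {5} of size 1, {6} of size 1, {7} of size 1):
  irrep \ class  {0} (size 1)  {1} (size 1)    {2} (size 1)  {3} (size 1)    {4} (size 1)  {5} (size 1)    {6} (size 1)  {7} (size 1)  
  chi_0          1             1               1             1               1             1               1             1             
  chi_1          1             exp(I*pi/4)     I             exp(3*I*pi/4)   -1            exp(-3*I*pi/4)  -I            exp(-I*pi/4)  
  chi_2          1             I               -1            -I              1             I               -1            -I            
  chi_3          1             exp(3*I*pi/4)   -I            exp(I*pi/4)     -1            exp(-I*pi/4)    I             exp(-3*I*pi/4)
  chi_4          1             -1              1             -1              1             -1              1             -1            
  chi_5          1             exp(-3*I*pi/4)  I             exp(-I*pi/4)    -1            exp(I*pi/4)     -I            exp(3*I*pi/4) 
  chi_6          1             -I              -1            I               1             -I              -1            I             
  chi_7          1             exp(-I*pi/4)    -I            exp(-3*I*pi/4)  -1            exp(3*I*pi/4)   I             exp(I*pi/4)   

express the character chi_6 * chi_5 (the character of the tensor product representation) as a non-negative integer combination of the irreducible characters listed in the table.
chi_6 tensor chi_5 = chi_3 (all other irreducibles have multiplicity 0).

Explanation: The character of a tensor product is the pointwise product (chi_6 * chi_5)(C) = chi_6(C) * chi_5(C):
  {0}: (1)*(1), {1}: (-I)*(exp(-3*I*pi/4)), {2}: (-1)*(I), {3}: (I)*(exp(-I*pi/4)), {4}: (1)*(-1), {5}: (-I)*(exp(I*pi/4)), {6}: (-1)*(-I), {7}: (I)*(exp(3*I*pi/4))
so (chi_6 * chi_5) takes values
  {0} -> 1, {1} -> -exp(-I*pi/4), {2} -> -I, {3} -> exp(I*pi/4), {4} -> -1, {5} -> -exp(3*I*pi/4), {6} -> I, {7} -> exp(-3*I*pi/4).
Now take the inner product of this character with each irreducible chi from the table, <chi_6*chi_5, chi> = (1/8) sum_C |C| (chi_6*chi_5)(C) conj(chi(C)):
  <chi_6*chi_5, chi_0> = (1/8)[1*(1)*conj(1) + 1*(-exp(-I*pi/4))*conj(1) + 1*(-I)*conj(1) + 1*(exp(I*pi/4))*conj(1) + 1*(-1)*conj(1) + 1*(-exp(3*I*pi/4))*conj(1) + 1*(I)*conj(1) + 1*(exp(-3*I*pi/4))*conj(1)]
      = (1/8)[(1) + (-exp(-I*pi/4)) + (-I) + (exp(I*pi/4)) + (-1) + (-exp(3*I*pi/4)) + (I) + (exp(-3*I*pi/4))] = 0/8 = 0
  <chi_6*chi_5, chi_1> = (1/8)[1*(1)*conj(1) + 1*(-exp(-I*pi/4))*conj(exp(I*pi/4)) + 1*(-I)*conj(I) + 1*(exp(I*pi/4))*conj(exp(3*I*pi/4)) + 1*(-1)*conj(-1) + 1*(-exp(3*I*pi/4))*conj(exp(-3*I*pi/4)) + 1*(I)*conj(-I) + 1*(exp(-3*I*pi/4))*conj(exp(-I*pi/4))]
      = (1/8)[(1) + (I) + (-1) + (-I) + (1) + (I) + (-1) + (-I)] = 0/8 = 0
  <chi_6*chi_5, chi_2> = (1/8)[1*(1)*conj(1) + 1*(-exp(-I*pi/4))*conj(I) + 1*(-I)*conj(-1) + 1*(exp(I*pi/4))*conj(-I) + 1*(-1)*conj(1) + 1*(-exp(3*I*pi/4))*conj(I) + 1*(I)*conj(-1) + 1*(exp(-3*I*pi/4))*conj(-I)]
      = (1/8)[(1) + (exp(I*pi/4)) + (I) + (exp(3*I*pi/4)) + (-1) + (exp(-3*I*pi/4)) + (-I) + (exp(-I*pi/4))] = 0/8 = 0
  <chi_6*chi_5, chi_3> = (1/8)[1*(1)*conj(1) + 1*(-exp(-I*pi/4))*conj(exp(3*I*pi/4)) + 1*(-I)*conj(-I) + 1*(exp(I*pi/4))*conj(exp(I*pi/4)) + 1*(-1)*conj(-1) + 1*(-exp(3*I*pi/4))*conj(exp(-I*pi/4)) + 1*(I)*conj(I) + 1*(exp(-3*I*pi/4))*conj(exp(-3*I*pi/4))]
      = (1/8)[(1) + (1) + (1) + (1) + (1) + (1) + (1) + (1)] = 8/8 = 1
  <chi_6*chi_5, chi_4> = (1/8)[1*(1)*conj(1) + 1*(-exp(-I*pi/4))*conj(-1) + 1*(-I)*conj(1) + 1*(exp(I*pi/4))*conj(-1) + 1*(-1)*conj(1) + 1*(-exp(3*I*pi/4))*conj(-1) + 1*(I)*conj(1) + 1*(exp(-3*I*pi/4))*conj(-1)]
      = (1/8)[(1) + (exp(-I*pi/4)) + (-I) + (-exp(I*pi/4)) + (-1) + (exp(3*I*pi/4)) + (I) + (-exp(-3*I*pi/4))] = 0/8 = 0
  <chi_6*chi_5, chi_5> = (1/8)[1*(1)*conj(1) + 1*(-exp(-I*pi/4))*conj(exp(-3*I*pi/4)) + 1*(-I)*conj(I) + 1*(exp(I*pi/4))*conj(exp(-I*pi/4)) + 1*(-1)*conj(-1) + 1*(-exp(3*I*pi/4))*conj(exp(I*pi/4)) + 1*(I)*conj(-I) + 1*(exp(-3*I*pi/4))*conj(exp(3*I*pi/4))]
      = (1/8)[(1) + (-I) + (-1) + (I) + (1) + (-I) + (-1) + (I)] = 0/8 = 0
  <chi_6*chi_5, chi_6> = (1/8)[1*(1)*conj(1) + 1*(-exp(-I*pi/4))*conj(-I) + 1*(-I)*conj(-1) + 1*(exp(I*pi/4))*conj(I) + 1*(-1)*conj(1) + 1*(-exp(3*I*pi/4))*conj(-I) + 1*(I)*conj(-1) + 1*(exp(-3*I*pi/4))*conj(I)]
      = (1/8)[(1) + (-exp(I*pi/4)) + (I) + (-exp(3*I*pi/4)) + (-1) + (-exp(-3*I*pi/4)) + (-I) + (-exp(-I*pi/4))] = 0/8 = 0
  <chi_6*chi_5, chi_7> = (1/8)[1*(1)*conj(1) + 1*(-exp(-I*pi/4))*conj(exp(-I*pi/4)) + 1*(-I)*conj(-I) + 1*(exp(I*pi/4))*conj(exp(-3*I*pi/4)) + 1*(-1)*conj(-1) + 1*(-exp(3*I*pi/4))*conj(exp(3*I*pi/4)) + 1*(I)*conj(I) + 1*(exp(-3*I*pi/4))*conj(exp(I*pi/4))]
      = (1/8)[(1) + (-1) + (1) + (-1) + (1) + (-1) + (1) + (-1)] = 0/8 = 0
(Exp terms are combined using exp(i*s)*conj(exp(i*t)) = exp(i*(s-t)), and sums of them are collapsed using the identity that for every m > 1 the m distinct m-th roots of unity sum to 0, e.g. 1 + exp(2*I*pi/3) + exp(-2*I*pi/3) = 0.)
Hence the multiplicities are chi_3: 1. Dimension check: dim(chi_6)*dim(chi_5) = 1*1 = 1 and sum (mult * dim) = 1*1 = 1.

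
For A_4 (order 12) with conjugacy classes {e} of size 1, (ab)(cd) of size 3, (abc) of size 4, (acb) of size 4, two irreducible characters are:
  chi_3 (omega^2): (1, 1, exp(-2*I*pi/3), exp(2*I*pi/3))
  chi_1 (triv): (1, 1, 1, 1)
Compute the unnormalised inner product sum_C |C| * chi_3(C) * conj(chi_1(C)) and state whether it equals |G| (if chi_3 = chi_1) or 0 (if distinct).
Sum = 0; so <chi_3, chi_1> = 0 (distinct irreducibles are orthogonal).

Proof sketch: Compute term by term over conjugacy classes (|C| * chi_3(C) * conj(chi_1(C))):
  1*(1)*conj(1) + 3*(1)*conj(1) + 4*(exp(-2*I*pi/3))*conj(1) + 4*(exp(2*I*pi/3))*conj(1)
  = (1) + (3) + (4*exp(-2*I*pi/3)) + (4*exp(2*I*pi/3))
  = 0.
(Exp terms are combined using exp(i*s)*conj(exp(i*t)) = exp(i*(s-t)), and sums of them are collapsed using the identity that for every m > 1 the m distinct m-th roots of unity sum to 0, e.g. 1 + exp(2*I*pi/3) + exp(-2*I*pi/3) = 0.)
Dividing by |G| = 12 gives 0/12 = 0, matching the row-orthogonality relation <chi_3, chi_1> = [chi_3 = chi_1].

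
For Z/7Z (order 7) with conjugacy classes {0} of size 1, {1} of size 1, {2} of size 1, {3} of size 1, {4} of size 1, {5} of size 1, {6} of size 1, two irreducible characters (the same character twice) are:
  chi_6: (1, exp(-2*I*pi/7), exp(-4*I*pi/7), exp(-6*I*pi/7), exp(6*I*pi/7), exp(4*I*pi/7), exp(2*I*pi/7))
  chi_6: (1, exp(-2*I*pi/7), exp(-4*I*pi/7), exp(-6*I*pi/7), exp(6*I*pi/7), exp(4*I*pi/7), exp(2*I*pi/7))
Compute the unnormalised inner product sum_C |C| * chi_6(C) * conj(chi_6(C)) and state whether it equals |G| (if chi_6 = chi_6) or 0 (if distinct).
Sum = 7 = |G| = 7; so <chi_6, chi_6> = 1 (norm-1 confirms irreducibility).

Details: Compute term by term over conjugacy classes (|C| * chi_6(C) * conj(chi_6(C))):
  1*(1)*conj(1) + 1*(exp(-2*I*pi/7))*conj(exp(-2*I*pi/7)) + 1*(exp(-4*I*pi/7))*conj(exp(-4*I*pi/7)) + 1*(exp(-6*I*pi/7))*conj(exp(-6*I*pi/7)) + 1*(exp(6*I*pi/7))*conj(exp(6*I*pi/7)) + 1*(exp(4*I*pi/7))*conj(exp(4*I*pi/7)) + 1*(exp(2*I*pi/7))*conj(exp(2*I*pi/7))
  = (1) + (1) + (1) + (1) + (1) + (1) + (1)
  = 7.
(Exp terms are combined using exp(i*s)*conj(exp(i*t)) = exp(i*(s-t)), and sums of them are collapsed using the identity that for every m > 1 the m distinct m-th roots of unity sum to 0, e.g. 1 + exp(2*I*pi/3) + exp(-2*I*pi/3) = 0.)
Dividing by |G| = 7 gives 7/7 = 1, matching the row-orthogonality relation <chi_6, chi_6> = [chi_6 = chi_6].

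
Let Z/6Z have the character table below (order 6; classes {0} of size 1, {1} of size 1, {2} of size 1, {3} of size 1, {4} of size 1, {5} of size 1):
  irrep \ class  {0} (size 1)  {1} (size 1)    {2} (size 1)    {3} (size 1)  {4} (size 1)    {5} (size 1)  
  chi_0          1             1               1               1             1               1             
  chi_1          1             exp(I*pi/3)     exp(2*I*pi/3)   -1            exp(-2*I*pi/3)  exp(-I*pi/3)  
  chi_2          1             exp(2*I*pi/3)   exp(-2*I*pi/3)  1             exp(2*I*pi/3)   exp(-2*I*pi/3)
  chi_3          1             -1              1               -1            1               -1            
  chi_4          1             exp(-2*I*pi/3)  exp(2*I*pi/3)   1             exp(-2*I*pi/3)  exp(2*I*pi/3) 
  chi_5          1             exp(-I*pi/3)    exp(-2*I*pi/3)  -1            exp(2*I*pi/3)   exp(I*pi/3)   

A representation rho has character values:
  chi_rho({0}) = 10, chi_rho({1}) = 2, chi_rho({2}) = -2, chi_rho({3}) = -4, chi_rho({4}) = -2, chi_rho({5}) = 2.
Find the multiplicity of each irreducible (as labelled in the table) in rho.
Multiplicities: chi_0: 1, chi_1: 3, chi_2: 1, chi_3: 1, chi_4: 1, chi_5: 3.

Why: Use <chi_rho, chi> = (1/|G|) sum_C |C| * chi_rho(C) * conj(chi(C)) with |G| = 6 for each irreducible chi in the table:
  <chi_rho, chi_0> = (1/6)[1*(10)*conj(1) + 1*(2)*conj(1) + 1*(-2)*conj(1) + 1*(-4)*conj(1) + 1*(-2)*conj(1) + 1*(2)*conj(1)]
      = (1/6)[(10) + (2) + (-2) + (-4) + (-2) + (2)] = 6/6 = 1
  <chi_rho, chi_1> = (1/6)[1*(10)*conj(1) + 1*(2)*conj(exp(I*pi/3)) + 1*(-2)*conj(exp(2*I*pi/3)) + 1*(-4)*conj(-1) + 1*(-2)*conj(exp(-2*I*pi/3)) + 1*(2)*conj(exp(-I*pi/3))]
      = (1/6)[(10) + (2 + 3*exp(-2*I*pi/3) + exp(I*pi/3)) + (4 + 2*exp(-2*I*pi/3) + 4*exp(2*I*pi/3)) + (4) + (4 + 4*exp(-2*I*pi/3) + 2*exp(2*I*pi/3)) + (2 + exp(-I*pi/3) + 3*exp(2*I*pi/3))] = 18/6 = 3
  <chi_rho, chi_2> = (1/6)[1*(10)*conj(1) + 1*(2)*conj(exp(2*I*pi/3)) + 1*(-2)*conj(exp(-2*I*pi/3)) + 1*(-4)*conj(1) + 1*(-2)*conj(exp(2*I*pi/3)) + 1*(2)*conj(exp(-2*I*pi/3))]
      = (1/6)[(10) + (-2 + 3*exp(-I*pi/3) + exp(2*I*pi/3)) + (4 + 4*exp(-2*I*pi/3) + 2*exp(2*I*pi/3)) + (-4) + (4 + 2*exp(-2*I*pi/3) + 4*exp(2*I*pi/3)) + (-2 + exp(-2*I*pi/3) + 3*exp(I*pi/3))] = 6/6 = 1
  <chi_rho, chi_3> = (1/6)[1*(10)*conj(1) + 1*(2)*conj(-1) + 1*(-2)*conj(1) + 1*(-4)*conj(-1) + 1*(-2)*conj(1) + 1*(2)*conj(-1)]
      = (1/6)[(10) + (-2) + (-2) + (4) + (-2) + (-2)] = 6/6 = 1
  <chi_rho, chi_4> = (1/6)[1*(10)*conj(1) + 1*(2)*conj(exp(-2*I*pi/3)) + 1*(-2)*conj(exp(2*I*pi/3)) + 1*(-4)*conj(1) + 1*(-2)*conj(exp(-2*I*pi/3)) + 1*(2)*conj(exp(2*I*pi/3))]
      = (1/6)[(10) + (-2 + exp(-2*I*pi/3) + 3*exp(I*pi/3)) + (4 + 2*exp(-2*I*pi/3) + 4*exp(2*I*pi/3)) + (-4) + (4 + 4*exp(-2*I*pi/3) + 2*exp(2*I*pi/3)) + (-2 + 3*exp(-I*pi/3) + exp(2*I*pi/3))] = 6/6 = 1
  <chi_rho, chi_5> = (1/6)[1*(10)*conj(1) + 1*(2)*conj(exp(-I*pi/3)) + 1*(-2)*conj(exp(-2*I*pi/3)) + 1*(-4)*conj(-1) + 1*(-2)*conj(exp(2*I*pi/3)) + 1*(2)*conj(exp(I*pi/3))]
      = (1/6)[(10) + (2 + exp(-I*pi/3) + 3*exp(2*I*pi/3)) + (4 + 4*exp(-2*I*pi/3) + 2*exp(2*I*pi/3)) + (4) + (4 + 2*exp(-2*I*pi/3) + 4*exp(2*I*pi/3)) + (2 + 3*exp(-2*I*pi/3) + exp(I*pi/3))] = 18/6 = 3
(Exp terms are combined using exp(i*s)*conj(exp(i*t)) = exp(i*(s-t)), and sums of them are collapsed using the identity that for every m > 1 the m distinct m-th roots of unity sum to 0, e.g. 1 + exp(2*I*pi/3) + exp(-2*I*pi/3) = 0.)
Dimension check: dim(rho) = sum (mult * dim) = 1*1 + 3*1 + 1*1 + 1*1 + 1*1 + 3*1 = 10 = chi_rho(e) = 10.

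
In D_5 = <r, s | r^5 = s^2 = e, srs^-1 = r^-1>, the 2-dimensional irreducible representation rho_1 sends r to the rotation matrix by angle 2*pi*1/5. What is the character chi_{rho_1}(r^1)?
chi_{rho_1}(r^1) = 2*cos(2*pi*1*1/5) = -1/2 + sqrt(5)/2

Why: rho_1(r^1) is rotation by angle 2*pi*1*1/5, whose trace is 2*cos(2*pi*1*1/5) = -1/2 + sqrt(5)/2.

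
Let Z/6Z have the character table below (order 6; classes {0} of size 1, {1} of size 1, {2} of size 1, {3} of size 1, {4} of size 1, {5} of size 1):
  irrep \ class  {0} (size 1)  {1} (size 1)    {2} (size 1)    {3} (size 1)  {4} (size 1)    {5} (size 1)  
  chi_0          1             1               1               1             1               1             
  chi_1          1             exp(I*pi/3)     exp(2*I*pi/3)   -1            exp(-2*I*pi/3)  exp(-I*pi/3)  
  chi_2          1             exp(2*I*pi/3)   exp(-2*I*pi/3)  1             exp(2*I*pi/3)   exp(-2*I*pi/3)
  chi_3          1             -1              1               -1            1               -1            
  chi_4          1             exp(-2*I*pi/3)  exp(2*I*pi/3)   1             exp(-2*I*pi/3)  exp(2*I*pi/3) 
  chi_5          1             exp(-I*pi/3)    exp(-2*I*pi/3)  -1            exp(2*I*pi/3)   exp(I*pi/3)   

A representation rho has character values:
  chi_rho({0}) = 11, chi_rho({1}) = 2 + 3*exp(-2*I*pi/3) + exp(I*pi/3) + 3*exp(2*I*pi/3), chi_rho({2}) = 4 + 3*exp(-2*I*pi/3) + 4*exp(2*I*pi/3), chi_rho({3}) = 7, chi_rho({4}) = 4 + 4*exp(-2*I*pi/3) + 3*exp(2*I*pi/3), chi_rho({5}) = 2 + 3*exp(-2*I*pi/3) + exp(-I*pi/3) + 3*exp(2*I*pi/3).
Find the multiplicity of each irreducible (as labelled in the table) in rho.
Multiplicities: chi_0: 3, chi_1: 1, chi_2: 3, chi_3: 1, chi_4: 3, chi_5: 0.

Working: Use <chi_rho, chi> = (1/|G|) sum_C |C| * chi_rho(C) * conj(chi(C)) with |G| = 6 for each irreducible chi in the table:
  <chi_rho, chi_0> = (1/6)[1*(11)*conj(1) + 1*(2 + 3*exp(-2*I*pi/3) + exp(I*pi/3) + 3*exp(2*I*pi/3))*conj(1) + 1*(4 + 3*exp(-2*I*pi/3) + 4*exp(2*I*pi/3))*conj(1) + 1*(7)*conj(1) + 1*(4 + 4*exp(-2*I*pi/3) + 3*exp(2*I*pi/3))*conj(1) + 1*(2 + 3*exp(-2*I*pi/3) + exp(-I*pi/3) + 3*exp(2*I*pi/3))*conj(1)]
      = (1/6)[(11) + (2 + 3*exp(-2*I*pi/3) + exp(I*pi/3) + 3*exp(2*I*pi/3)) + (4 + 3*exp(-2*I*pi/3) + 4*exp(2*I*pi/3)) + (7) + (4 + 4*exp(-2*I*pi/3) + 3*exp(2*I*pi/3)) + (2 + 3*exp(-2*I*pi/3) + exp(-I*pi/3) + 3*exp(2*I*pi/3))] = 18/6 = 3
  <chi_rho, chi_1> = (1/6)[1*(11)*conj(1) + 1*(2 + 3*exp(-2*I*pi/3) + exp(I*pi/3) + 3*exp(2*I*pi/3))*conj(exp(I*pi/3)) + 1*(4 + 3*exp(-2*I*pi/3) + 4*exp(2*I*pi/3))*conj(exp(2*I*pi/3)) + 1*(7)*conj(-1) + 1*(4 + 4*exp(-2*I*pi/3) + 3*exp(2*I*pi/3))*conj(exp(-2*I*pi/3)) + 1*(2 + 3*exp(-2*I*pi/3) + exp(-I*pi/3) + 3*exp(2*I*pi/3))*conj(exp(-I*pi/3))]
      = (1/6)[(11) + (-2 + 2*exp(-I*pi/3) + 3*exp(I*pi/3)) + (4 + 4*exp(-2*I*pi/3) + 3*exp(2*I*pi/3)) + (-7) + (4 + 3*exp(-2*I*pi/3) + 4*exp(2*I*pi/3)) + (-2 + 3*exp(-I*pi/3) + 2*exp(I*pi/3))] = 6/6 = 1
  <chi_rho, chi_2> = (1/6)[1*(11)*conj(1) + 1*(2 + 3*exp(-2*I*pi/3) + exp(I*pi/3) + 3*exp(2*I*pi/3))*conj(exp(2*I*pi/3)) + 1*(4 + 3*exp(-2*I*pi/3) + 4*exp(2*I*pi/3))*conj(exp(-2*I*pi/3)) + 1*(7)*conj(1) + 1*(4 + 4*exp(-2*I*pi/3) + 3*exp(2*I*pi/3))*conj(exp(2*I*pi/3)) + 1*(2 + 3*exp(-2*I*pi/3) + exp(-I*pi/3) + 3*exp(2*I*pi/3))*conj(exp(-2*I*pi/3))]
      = (1/6)[(11) + (1) + (-1) + (7) + (-1) + (1)] = 18/6 = 3
  <chi_rho, chi_3> = (1/6)[1*(11)*conj(1) + 1*(2 + 3*exp(-2*I*pi/3) + exp(I*pi/3) + 3*exp(2*I*pi/3))*conj(-1) + 1*(4 + 3*exp(-2*I*pi/3) + 4*exp(2*I*pi/3))*conj(1) + 1*(7)*conj(-1) + 1*(4 + 4*exp(-2*I*pi/3) + 3*exp(2*I*pi/3))*conj(1) + 1*(2 + 3*exp(-2*I*pi/3) + exp(-I*pi/3) + 3*exp(2*I*pi/3))*conj(-1)]
      = (1/6)[(11) + (-2 - 3*exp(2*I*pi/3) - exp(I*pi/3) - 3*exp(-2*I*pi/3)) + (4 + 3*exp(-2*I*pi/3) + 4*exp(2*I*pi/3)) + (-7) + (4 + 4*exp(-2*I*pi/3) + 3*exp(2*I*pi/3)) + (-2 - 3*exp(2*I*pi/3) - exp(-I*pi/3) - 3*exp(-2*I*pi/3))] = 6/6 = 1
  <chi_rho, chi_4> = (1/6)[1*(11)*conj(1) + 1*(2 + 3*exp(-2*I*pi/3) + exp(I*pi/3) + 3*exp(2*I*pi/3))*conj(exp(-2*I*pi/3)) + 1*(4 + 3*exp(-2*I*pi/3) + 4*exp(2*I*pi/3))*conj(exp(2*I*pi/3)) + 1*(7)*conj(1) + 1*(4 + 4*exp(-2*I*pi/3) + 3*exp(2*I*pi/3))*conj(exp(-2*I*pi/3)) + 1*(2 + 3*exp(-2*I*pi/3) + exp(-I*pi/3) + 3*exp(2*I*pi/3))*conj(exp(2*I*pi/3))]
      = (1/6)[(11) + (2 + 3*exp(-2*I*pi/3) + 2*exp(2*I*pi/3)) + (4 + 4*exp(-2*I*pi/3) + 3*exp(2*I*pi/3)) + (7) + (4 + 3*exp(-2*I*pi/3) + 4*exp(2*I*pi/3)) + (2 + 2*exp(-2*I*pi/3) + 3*exp(2*I*pi/3))] = 18/6 = 3
  <chi_rho, chi_5> = (1/6)[1*(11)*conj(1) + 1*(2 + 3*exp(-2*I*pi/3) + exp(I*pi/3) + 3*exp(2*I*pi/3))*conj(exp(-I*pi/3)) + 1*(4 + 3*exp(-2*I*pi/3) + 4*exp(2*I*pi/3))*conj(exp(-2*I*pi/3)) + 1*(7)*conj(-1) + 1*(4 + 4*exp(-2*I*pi/3) + 3*exp(2*I*pi/3))*conj(exp(2*I*pi/3)) + 1*(2 + 3*exp(-2*I*pi/3) + exp(-I*pi/3) + 3*exp(2*I*pi/3))*conj(exp(I*pi/3))]
      = (1/6)[(11) + (-1) + (-1) + (-7) + (-1) + (-1)] = 0/6 = 0
(Exp terms are combined using exp(i*s)*conj(exp(i*t)) = exp(i*(s-t)), and sums of them are collapsed using the identity that for every m > 1 the m distinct m-th roots of unity sum to 0, e.g. 1 + exp(2*I*pi/3) + exp(-2*I*pi/3) = 0.)
Dimension check: dim(rho) = sum (mult * dim) = 3*1 + 1*1 + 3*1 + 1*1 + 3*1 + 0*1 = 11 = chi_rho(e) = 11.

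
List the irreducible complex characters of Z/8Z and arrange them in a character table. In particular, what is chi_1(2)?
Character table of Z/8Z (irreps indexed chi_0,...,chi_7 with chi_k(m) = zeta_8^(k*m), zeta_8 = exp(2*pi*i/8)):
  irrep \ class  {0} (size 1)  {1} (size 1)    {2} (size 1)  {3} (size 1)    {4} (size 1)  {5} (size 1)    {6} (size 1)  {7} (size 1)  
  chi_0          1             1               1             1               1             1               1             1             
  chi_1          1             exp(I*pi/4)     I             exp(3*I*pi/4)   -1            exp(-3*I*pi/4)  -I            exp(-I*pi/4)  
  chi_2          1             I               -1            -I              1             I               -1            -I            
  chi_3          1             exp(3*I*pi/4)   -I            exp(I*pi/4)     -1            exp(-I*pi/4)    I             exp(-3*I*pi/4)
  chi_4          1             -1              1             -1              1             -1              1             -1            
  chi_5          1             exp(-3*I*pi/4)  I             exp(-I*pi/4)    -1            exp(I*pi/4)     -I            exp(3*I*pi/4) 
  chi_6          1             -I              -1            I               1             -I              -1            I             
  chi_7          1             exp(-I*pi/4)    -I            exp(-3*I*pi/4)  -1            exp(3*I*pi/4)   I             exp(I*pi/4)   

Spot check: chi_1(2) = zeta_8^(1*2) = zeta_8^2 = I.

Z/8Z is abelian, so all 8 irreducible complex representations are 1-dimensional. They are given by chi_k(m) = zeta_8^(k*m) for k = 0,...,7. Row orthogonality: sum_m chi_k(m) conj(chi_l(m)) = 8 * [k = l].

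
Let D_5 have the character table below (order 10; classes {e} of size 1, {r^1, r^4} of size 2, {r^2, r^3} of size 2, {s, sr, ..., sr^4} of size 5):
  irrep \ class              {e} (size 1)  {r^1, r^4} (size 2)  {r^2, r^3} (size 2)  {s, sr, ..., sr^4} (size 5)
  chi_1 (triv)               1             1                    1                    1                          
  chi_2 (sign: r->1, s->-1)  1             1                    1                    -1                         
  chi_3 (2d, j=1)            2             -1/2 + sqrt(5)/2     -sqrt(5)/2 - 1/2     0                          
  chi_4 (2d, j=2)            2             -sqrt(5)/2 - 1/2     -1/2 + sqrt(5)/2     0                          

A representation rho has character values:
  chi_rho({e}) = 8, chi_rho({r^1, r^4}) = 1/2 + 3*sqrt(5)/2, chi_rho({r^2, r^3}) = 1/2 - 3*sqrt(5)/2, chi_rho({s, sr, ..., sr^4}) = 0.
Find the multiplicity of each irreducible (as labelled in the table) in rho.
Multiplicities: chi_1: 1, chi_2: 1, chi_3: 3, chi_4: 0.

Proof sketch: Use <chi_rho, chi> = (1/|G|) sum_C |C| * chi_rho(C) * conj(chi(C)) with |G| = 10 for each irreducible chi in the table:
  <chi_rho, chi_1> = (1/10)[1*(8)*conj(1) + 2*(1/2 + 3*sqrt(5)/2)*conj(1) + 2*(1/2 - 3*sqrt(5)/2)*conj(1) + 5*(0)*conj(1)]
      = (1/10)[(8) + (1 + 3*sqrt(5)) + (1 - 3*sqrt(5)) + (0)] = 10/10 = 1
  <chi_rho, chi_2> = (1/10)[1*(8)*conj(1) + 2*(1/2 + 3*sqrt(5)/2)*conj(1) + 2*(1/2 - 3*sqrt(5)/2)*conj(1) + 5*(0)*conj(-1)]
      = (1/10)[(8) + (1 + 3*sqrt(5)) + (1 - 3*sqrt(5)) + (0)] = 10/10 = 1
  <chi_rho, chi_3> = (1/10)[1*(8)*conj(2) + 2*(1/2 + 3*sqrt(5)/2)*conj(-1/2 + sqrt(5)/2) + 2*(1/2 - 3*sqrt(5)/2)*conj(-sqrt(5)/2 - 1/2) + 5*(0)*conj(0)]
      = (1/10)[(16) + (7 - sqrt(5)) + (sqrt(5) + 7) + (0)] = 30/10 = 3
  <chi_rho, chi_4> = (1/10)[1*(8)*conj(2) + 2*(1/2 + 3*sqrt(5)/2)*conj(-sqrt(5)/2 - 1/2) + 2*(1/2 - 3*sqrt(5)/2)*conj(-1/2 + sqrt(5)/2) + 5*(0)*conj(0)]
      = (1/10)[(16) + (-8 - 2*sqrt(5)) + (-8 + 2*sqrt(5)) + (0)] = 0/10 = 0
Dimension check: dim(rho) = sum (mult * dim) = 1*1 + 1*1 + 3*2 + 0*2 = 8 = chi_rho(e) = 8.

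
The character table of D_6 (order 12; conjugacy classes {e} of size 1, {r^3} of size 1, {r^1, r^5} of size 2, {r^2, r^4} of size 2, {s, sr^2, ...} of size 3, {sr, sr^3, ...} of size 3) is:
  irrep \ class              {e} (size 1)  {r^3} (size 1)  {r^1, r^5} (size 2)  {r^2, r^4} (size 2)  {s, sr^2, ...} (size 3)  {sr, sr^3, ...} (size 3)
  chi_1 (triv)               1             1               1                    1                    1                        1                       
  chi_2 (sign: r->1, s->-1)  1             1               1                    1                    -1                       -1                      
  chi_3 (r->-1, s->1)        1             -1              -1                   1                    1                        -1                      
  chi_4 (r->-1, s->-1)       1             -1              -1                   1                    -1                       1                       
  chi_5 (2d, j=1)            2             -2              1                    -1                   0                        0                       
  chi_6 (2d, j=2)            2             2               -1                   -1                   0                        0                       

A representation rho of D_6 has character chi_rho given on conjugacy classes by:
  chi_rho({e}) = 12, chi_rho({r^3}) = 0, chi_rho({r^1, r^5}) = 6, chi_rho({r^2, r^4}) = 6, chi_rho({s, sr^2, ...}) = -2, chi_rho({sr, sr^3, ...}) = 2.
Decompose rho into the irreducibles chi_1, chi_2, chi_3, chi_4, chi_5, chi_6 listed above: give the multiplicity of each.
Multiplicities: chi_1: 3, chi_2: 3, chi_3: 0, chi_4: 2, chi_5: 2, chi_6: 0.

Argument: Use <chi_rho, chi> = (1/|G|) sum_C |C| * chi_rho(C) * conj(chi(C)) with |G| = 12 for each irreducible chi in the table:
  <chi_rho, chi_1> = (1/12)[1*(12)*conj(1) + 1*(0)*conj(1) + 2*(6)*conj(1) + 2*(6)*conj(1) + 3*(-2)*conj(1) + 3*(2)*conj(1)]
      = (1/12)[(12) + (0) + (12) + (12) + (-6) + (6)] = 36/12 = 3
  <chi_rho, chi_2> = (1/12)[1*(12)*conj(1) + 1*(0)*conj(1) + 2*(6)*conj(1) + 2*(6)*conj(1) + 3*(-2)*conj(-1) + 3*(2)*conj(-1)]
      = (1/12)[(12) + (0) + (12) + (12) + (6) + (-6)] = 36/12 = 3
  <chi_rho, chi_3> = (1/12)[1*(12)*conj(1) + 1*(0)*conj(-1) + 2*(6)*conj(-1) + 2*(6)*conj(1) + 3*(-2)*conj(1) + 3*(2)*conj(-1)]
      = (1/12)[(12) + (0) + (-12) + (12) + (-6) + (-6)] = 0/12 = 0
  <chi_rho, chi_4> = (1/12)[1*(12)*conj(1) + 1*(0)*conj(-1) + 2*(6)*conj(-1) + 2*(6)*conj(1) + 3*(-2)*conj(-1) + 3*(2)*conj(1)]
      = (1/12)[(12) + (0) + (-12) + (12) + (6) + (6)] = 24/12 = 2
  <chi_rho, chi_5> = (1/12)[1*(12)*conj(2) + 1*(0)*conj(-2) + 2*(6)*conj(1) + 2*(6)*conj(-1) + 3*(-2)*conj(0) + 3*(2)*conj(0)]
      = (1/12)[(24) + (0) + (12) + (-12) + (0) + (0)] = 24/12 = 2
  <chi_rho, chi_6> = (1/12)[1*(12)*conj(2) + 1*(0)*conj(2) + 2*(6)*conj(-1) + 2*(6)*conj(-1) + 3*(-2)*conj(0) + 3*(2)*conj(0)]
      = (1/12)[(24) + (0) + (-12) + (-12) + (0) + (0)] = 0/12 = 0
Dimension check: dim(rho) = sum (mult * dim) = 3*1 + 3*1 + 0*1 + 2*1 + 2*2 + 0*2 = 12 = chi_rho(e) = 12.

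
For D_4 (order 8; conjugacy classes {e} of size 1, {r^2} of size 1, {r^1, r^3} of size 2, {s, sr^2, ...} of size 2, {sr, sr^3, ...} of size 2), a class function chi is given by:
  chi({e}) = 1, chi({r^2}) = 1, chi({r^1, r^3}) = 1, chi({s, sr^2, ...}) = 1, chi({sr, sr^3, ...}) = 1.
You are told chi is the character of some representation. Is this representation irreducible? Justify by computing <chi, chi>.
Irreducible: <chi, chi> = 1.

Argument: <chi, chi> = (1/|G|) sum_C |C| * |chi(C)|^2 = (1/8)[1*|1|^2 + 1*|1|^2 + 2*|1|^2 + 2*|1|^2 + 2*|1|^2]
  = (1/8)[(1) + (1) + (2) + (2) + (2)] = 8/8 = 1.
A character is irreducible iff <chi, chi> = 1, so this representation is irreducible.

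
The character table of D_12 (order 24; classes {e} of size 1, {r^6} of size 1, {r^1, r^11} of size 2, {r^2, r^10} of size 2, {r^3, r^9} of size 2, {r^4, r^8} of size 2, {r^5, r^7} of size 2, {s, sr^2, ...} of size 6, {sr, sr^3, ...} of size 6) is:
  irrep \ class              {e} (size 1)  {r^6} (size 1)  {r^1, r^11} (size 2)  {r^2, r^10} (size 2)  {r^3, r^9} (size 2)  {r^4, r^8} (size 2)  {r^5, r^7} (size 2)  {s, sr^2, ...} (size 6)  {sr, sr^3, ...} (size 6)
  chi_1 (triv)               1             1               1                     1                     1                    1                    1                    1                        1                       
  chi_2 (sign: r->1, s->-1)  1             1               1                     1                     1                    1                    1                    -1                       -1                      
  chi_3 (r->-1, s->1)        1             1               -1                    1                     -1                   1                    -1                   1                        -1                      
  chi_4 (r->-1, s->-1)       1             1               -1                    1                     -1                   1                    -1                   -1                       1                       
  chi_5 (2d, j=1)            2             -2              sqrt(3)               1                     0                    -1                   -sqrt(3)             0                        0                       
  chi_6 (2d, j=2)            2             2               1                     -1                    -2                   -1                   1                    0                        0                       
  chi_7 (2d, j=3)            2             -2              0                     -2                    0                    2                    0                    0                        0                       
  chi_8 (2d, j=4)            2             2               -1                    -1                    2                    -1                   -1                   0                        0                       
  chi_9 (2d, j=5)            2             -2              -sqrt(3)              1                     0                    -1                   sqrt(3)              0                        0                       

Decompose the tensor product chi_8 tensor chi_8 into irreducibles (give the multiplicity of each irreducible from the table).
chi_8 tensor chi_8 = chi_1 + chi_2 + chi_8 (all other irreducibles have multiplicity 0).

Argument: The character of a tensor product is the pointwise product (chi_8 * chi_8)(C) = chi_8(C) * chi_8(C):
  {e}: (2)*(2), {r^6}: (2)*(2), {r^1, r^11}: (-1)*(-1), {r^2, r^10}: (-1)*(-1), {r^3, r^9}: (2)*(2), {r^4, r^8}: (-1)*(-1), {r^5, r^7}: (-1)*(-1), {s, sr^2, ...}: (0)*(0), {sr, sr^3, ...}: (0)*(0)
so (chi_8 * chi_8) takes values
  {e} -> 4, {r^6} -> 4, {r^1, r^11} -> 1, {r^2, r^10} -> 1, {r^3, r^9} -> 4, {r^4, r^8} -> 1, {r^5, r^7} -> 1, {s, sr^2, ...} -> 0, {sr, sr^3, ...} -> 0.
Now take the inner product of this character with each irreducible chi from the table, <chi_8*chi_8, chi> = (1/24) sum_C |C| (chi_8*chi_8)(C) conj(chi(C)):
  <chi_8*chi_8, chi_1> = (1/24)[1*(4)*conj(1) + 1*(4)*conj(1) + 2*(1)*conj(1) + 2*(1)*conj(1) + 2*(4)*conj(1) + 2*(1)*conj(1) + 2*(1)*conj(1) + 6*(0)*conj(1) + 6*(0)*conj(1)]
      = (1/24)[(4) + (4) + (2) + (2) + (8) + (2) + (2) + (0) + (0)] = 24/24 = 1
  <chi_8*chi_8, chi_2> = (1/24)[1*(4)*conj(1) + 1*(4)*conj(1) + 2*(1)*conj(1) + 2*(1)*conj(1) + 2*(4)*conj(1) + 2*(1)*conj(1) + 2*(1)*conj(1) + 6*(0)*conj(-1) + 6*(0)*conj(-1)]
      = (1/24)[(4) + (4) + (2) + (2) + (8) + (2) + (2) + (0) + (0)] = 24/24 = 1
  <chi_8*chi_8, chi_3> = (1/24)[1*(4)*conj(1) + 1*(4)*conj(1) + 2*(1)*conj(-1) + 2*(1)*conj(1) + 2*(4)*conj(-1) + 2*(1)*conj(1) + 2*(1)*conj(-1) + 6*(0)*conj(1) + 6*(0)*conj(-1)]
      = (1/24)[(4) + (4) + (-2) + (2) + (-8) + (2) + (-2) + (0) + (0)] = 0/24 = 0
  <chi_8*chi_8, chi_4> = (1/24)[1*(4)*conj(1) + 1*(4)*conj(1) + 2*(1)*conj(-1) + 2*(1)*conj(1) + 2*(4)*conj(-1) + 2*(1)*conj(1) + 2*(1)*conj(-1) + 6*(0)*conj(-1) + 6*(0)*conj(1)]
      = (1/24)[(4) + (4) + (-2) + (2) + (-8) + (2) + (-2) + (0) + (0)] = 0/24 = 0
  <chi_8*chi_8, chi_5> = (1/24)[1*(4)*conj(2) + 1*(4)*conj(-2) + 2*(1)*conj(sqrt(3)) + 2*(1)*conj(1) + 2*(4)*conj(0) + 2*(1)*conj(-1) + 2*(1)*conj(-sqrt(3)) + 6*(0)*conj(0) + 6*(0)*conj(0)]
      = (1/24)[(8) + (-8) + (2*sqrt(3)) + (2) + (0) + (-2) + (-2*sqrt(3)) + (0) + (0)] = 0/24 = 0
  <chi_8*chi_8, chi_6> = (1/24)[1*(4)*conj(2) + 1*(4)*conj(2) + 2*(1)*conj(1) + 2*(1)*conj(-1) + 2*(4)*conj(-2) + 2*(1)*conj(-1) + 2*(1)*conj(1) + 6*(0)*conj(0) + 6*(0)*conj(0)]
      = (1/24)[(8) + (8) + (2) + (-2) + (-16) + (-2) + (2) + (0) + (0)] = 0/24 = 0
  <chi_8*chi_8, chi_7> = (1/24)[1*(4)*conj(2) + 1*(4)*conj(-2) + 2*(1)*conj(0) + 2*(1)*conj(-2) + 2*(4)*conj(0) + 2*(1)*conj(2) + 2*(1)*conj(0) + 6*(0)*conj(0) + 6*(0)*conj(0)]
      = (1/24)[(8) + (-8) + (0) + (-4) + (0) + (4) + (0) + (0) + (0)] = 0/24 = 0
  <chi_8*chi_8, chi_8> = (1/24)[1*(4)*conj(2) + 1*(4)*conj(2) + 2*(1)*conj(-1) + 2*(1)*conj(-1) + 2*(4)*conj(2) + 2*(1)*conj(-1) + 2*(1)*conj(-1) + 6*(0)*conj(0) + 6*(0)*conj(0)]
      = (1/24)[(8) + (8) + (-2) + (-2) + (16) + (-2) + (-2) + (0) + (0)] = 24/24 = 1
  <chi_8*chi_8, chi_9> = (1/24)[1*(4)*conj(2) + 1*(4)*conj(-2) + 2*(1)*conj(-sqrt(3)) + 2*(1)*conj(1) + 2*(4)*conj(0) + 2*(1)*conj(-1) + 2*(1)*conj(sqrt(3)) + 6*(0)*conj(0) + 6*(0)*conj(0)]
      = (1/24)[(8) + (-8) + (-2*sqrt(3)) + (2) + (0) + (-2) + (2*sqrt(3)) + (0) + (0)] = 0/24 = 0
Hence the multiplicities are chi_1: 1, chi_2: 1, chi_8: 1. Dimension check: dim(chi_8)*dim(chi_8) = 2*2 = 4 and sum (mult * dim) = 1*1 + 1*1 + 1*2 = 4.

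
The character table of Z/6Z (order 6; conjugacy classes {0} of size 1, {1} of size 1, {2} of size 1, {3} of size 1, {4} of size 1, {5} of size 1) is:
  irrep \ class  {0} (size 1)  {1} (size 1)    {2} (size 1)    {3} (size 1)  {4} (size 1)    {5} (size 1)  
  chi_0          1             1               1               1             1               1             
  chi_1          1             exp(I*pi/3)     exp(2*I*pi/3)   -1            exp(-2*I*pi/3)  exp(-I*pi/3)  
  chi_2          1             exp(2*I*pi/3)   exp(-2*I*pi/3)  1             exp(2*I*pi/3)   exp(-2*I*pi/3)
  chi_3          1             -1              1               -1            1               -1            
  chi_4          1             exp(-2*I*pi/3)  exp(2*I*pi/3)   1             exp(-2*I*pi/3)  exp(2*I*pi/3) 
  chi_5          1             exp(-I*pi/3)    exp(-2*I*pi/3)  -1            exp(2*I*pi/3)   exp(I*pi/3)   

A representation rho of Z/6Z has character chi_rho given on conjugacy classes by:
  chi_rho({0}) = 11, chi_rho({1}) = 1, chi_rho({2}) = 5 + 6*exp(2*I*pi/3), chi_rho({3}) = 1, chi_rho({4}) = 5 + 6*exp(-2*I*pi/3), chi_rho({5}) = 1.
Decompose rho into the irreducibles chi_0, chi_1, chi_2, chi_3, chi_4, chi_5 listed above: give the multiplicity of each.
Multiplicities: chi_0: 3, chi_1: 3, chi_2: 0, chi_3: 2, chi_4: 3, chi_5: 0.

Why: Use <chi_rho, chi> = (1/|G|) sum_C |C| * chi_rho(C) * conj(chi(C)) with |G| = 6 for each irreducible chi in the table:
  <chi_rho, chi_0> = (1/6)[1*(11)*conj(1) + 1*(1)*conj(1) + 1*(5 + 6*exp(2*I*pi/3))*conj(1) + 1*(1)*conj(1) + 1*(5 + 6*exp(-2*I*pi/3))*conj(1) + 1*(1)*conj(1)]
      = (1/6)[(11) + (1) + (5 + 6*exp(2*I*pi/3)) + (1) + (5 + 6*exp(-2*I*pi/3)) + (1)] = 18/6 = 3
  <chi_rho, chi_1> = (1/6)[1*(11)*conj(1) + 1*(1)*conj(exp(I*pi/3)) + 1*(5 + 6*exp(2*I*pi/3))*conj(exp(2*I*pi/3)) + 1*(1)*conj(-1) + 1*(5 + 6*exp(-2*I*pi/3))*conj(exp(-2*I*pi/3)) + 1*(1)*conj(exp(-I*pi/3))]
      = (1/6)[(11) + (exp(-I*pi/3)) + (6 + 5*exp(-2*I*pi/3)) + (-1) + (6 + 5*exp(2*I*pi/3)) + (exp(I*pi/3))] = 18/6 = 3
  <chi_rho, chi_2> = (1/6)[1*(11)*conj(1) + 1*(1)*conj(exp(2*I*pi/3)) + 1*(5 + 6*exp(2*I*pi/3))*conj(exp(-2*I*pi/3)) + 1*(1)*conj(1) + 1*(5 + 6*exp(-2*I*pi/3))*conj(exp(2*I*pi/3)) + 1*(1)*conj(exp(-2*I*pi/3))]
      = (1/6)[(11) + (3*exp(-I*pi/3) + exp(-2*I*pi/3) + 3*exp(2*I*pi/3)) + (6*exp(-2*I*pi/3) + 5*exp(2*I*pi/3)) + (1) + (5*exp(-2*I*pi/3) + 6*exp(2*I*pi/3)) + (3*exp(-2*I*pi/3) + exp(2*I*pi/3) + 3*exp(I*pi/3))] = 0/6 = 0
  <chi_rho, chi_3> = (1/6)[1*(11)*conj(1) + 1*(1)*conj(-1) + 1*(5 + 6*exp(2*I*pi/3))*conj(1) + 1*(1)*conj(-1) + 1*(5 + 6*exp(-2*I*pi/3))*conj(1) + 1*(1)*conj(-1)]
      = (1/6)[(11) + (-1) + (5 + 6*exp(2*I*pi/3)) + (-1) + (5 + 6*exp(-2*I*pi/3)) + (-1)] = 12/6 = 2
  <chi_rho, chi_4> = (1/6)[1*(11)*conj(1) + 1*(1)*conj(exp(-2*I*pi/3)) + 1*(5 + 6*exp(2*I*pi/3))*conj(exp(2*I*pi/3)) + 1*(1)*conj(1) + 1*(5 + 6*exp(-2*I*pi/3))*conj(exp(-2*I*pi/3)) + 1*(1)*conj(exp(2*I*pi/3))]
      = (1/6)[(11) + (exp(2*I*pi/3)) + (6 + 5*exp(-2*I*pi/3)) + (1) + (6 + 5*exp(2*I*pi/3)) + (exp(-2*I*pi/3))] = 18/6 = 3
  <chi_rho, chi_5> = (1/6)[1*(11)*conj(1) + 1*(1)*conj(exp(-I*pi/3)) + 1*(5 + 6*exp(2*I*pi/3))*conj(exp(-2*I*pi/3)) + 1*(1)*conj(-1) + 1*(5 + 6*exp(-2*I*pi/3))*conj(exp(2*I*pi/3)) + 1*(1)*conj(exp(I*pi/3))]
      = (1/6)[(11) + (3*exp(-I*pi/3) + exp(I*pi/3) + 3*exp(2*I*pi/3)) + (6*exp(-2*I*pi/3) + 5*exp(2*I*pi/3)) + (-1) + (5*exp(-2*I*pi/3) + 6*exp(2*I*pi/3)) + (3*exp(-2*I*pi/3) + exp(-I*pi/3) + 3*exp(I*pi/3))] = 0/6 = 0
(Exp terms are combined using exp(i*s)*conj(exp(i*t)) = exp(i*(s-t)), and sums of them are collapsed using the identity that for every m > 1 the m distinct m-th roots of unity sum to 0, e.g. 1 + exp(2*I*pi/3) + exp(-2*I*pi/3) = 0.)
Dimension check: dim(rho) = sum (mult * dim) = 3*1 + 3*1 + 0*1 + 2*1 + 3*1 + 0*1 = 11 = chi_rho(e) = 11.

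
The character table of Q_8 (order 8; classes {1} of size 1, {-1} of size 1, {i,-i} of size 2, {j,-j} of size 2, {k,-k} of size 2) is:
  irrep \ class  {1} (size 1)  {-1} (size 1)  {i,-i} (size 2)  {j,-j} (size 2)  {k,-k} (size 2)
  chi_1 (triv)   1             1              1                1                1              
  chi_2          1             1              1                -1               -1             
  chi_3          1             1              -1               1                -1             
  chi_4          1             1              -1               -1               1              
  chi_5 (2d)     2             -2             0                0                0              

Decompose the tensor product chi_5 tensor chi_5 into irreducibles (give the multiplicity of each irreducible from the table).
chi_5 tensor chi_5 = chi_1 + chi_2 + chi_3 + chi_4 (all other irreducibles have multiplicity 0).

Proof sketch: The character of a tensor product is the pointwise product (chi_5 * chi_5)(C) = chi_5(C) * chi_5(C):
  {1}: (2)*(2), {-1}: (-2)*(-2), {i,-i}: (0)*(0), {j,-j}: (0)*(0), {k,-k}: (0)*(0)
so (chi_5 * chi_5) takes values
  {1} -> 4, {-1} -> 4, {i,-i} -> 0, {j,-j} -> 0, {k,-k} -> 0.
Now take the inner product of this character with each irreducible chi from the table, <chi_5*chi_5, chi> = (1/8) sum_C |C| (chi_5*chi_5)(C) conj(chi(C)):
  <chi_5*chi_5, chi_1> = (1/8)[1*(4)*conj(1) + 1*(4)*conj(1) + 2*(0)*conj(1) + 2*(0)*conj(1) + 2*(0)*conj(1)]
      = (1/8)[(4) + (4) + (0) + (0) + (0)] = 8/8 = 1
  <chi_5*chi_5, chi_2> = (1/8)[1*(4)*conj(1) + 1*(4)*conj(1) + 2*(0)*conj(1) + 2*(0)*conj(-1) + 2*(0)*conj(-1)]
      = (1/8)[(4) + (4) + (0) + (0) + (0)] = 8/8 = 1
  <chi_5*chi_5, chi_3> = (1/8)[1*(4)*conj(1) + 1*(4)*conj(1) + 2*(0)*conj(-1) + 2*(0)*conj(1) + 2*(0)*conj(-1)]
      = (1/8)[(4) + (4) + (0) + (0) + (0)] = 8/8 = 1
  <chi_5*chi_5, chi_4> = (1/8)[1*(4)*conj(1) + 1*(4)*conj(1) + 2*(0)*conj(-1) + 2*(0)*conj(-1) + 2*(0)*conj(1)]
      = (1/8)[(4) + (4) + (0) + (0) + (0)] = 8/8 = 1
  <chi_5*chi_5, chi_5> = (1/8)[1*(4)*conj(2) + 1*(4)*conj(-2) + 2*(0)*conj(0) + 2*(0)*conj(0) + 2*(0)*conj(0)]
      = (1/8)[(8) + (-8) + (0) + (0) + (0)] = 0/8 = 0
Hence the multiplicities are chi_1: 1, chi_2: 1, chi_3: 1, chi_4: 1. Dimension check: dim(chi_5)*dim(chi_5) = 2*2 = 4 and sum (mult * dim) = 1*1 + 1*1 + 1*1 + 1*1 = 4.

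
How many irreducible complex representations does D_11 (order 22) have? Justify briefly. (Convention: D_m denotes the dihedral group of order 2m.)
7

Why: The number of irreducible complex representations of a finite group equals its number of conjugacy classes. D_11 has 7 conjugacy classes ((n+3)/2 for n odd), so D_11 (order 22) has exactly 7 irreducible complex representations.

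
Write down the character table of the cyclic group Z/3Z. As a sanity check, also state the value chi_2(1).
Character table of Z/3Z (irreps indexed chi_0,...,chi_2 with chi_k(m) = zeta_3^(k*m), zeta_3 = exp(2*pi*i/3)):
  irrep \ class  {0} (size 1)  {1} (size 1)    {2} (size 1)  
  chi_0          1             1               1             
  chi_1          1             exp(2*I*pi/3)   exp(-2*I*pi/3)
  chi_2          1             exp(-2*I*pi/3)  exp(2*I*pi/3) 

Spot check: chi_2(1) = zeta_3^(2*1) = zeta_3^2 = exp(-2*I*pi/3).

Reasoning: Z/3Z is abelian, so all 3 irreducible complex representations are 1-dimensional. They are given by chi_k(m) = zeta_3^(k*m) for k = 0,...,2. Row orthogonality: sum_m chi_k(m) conj(chi_l(m)) = 3 * [k = l].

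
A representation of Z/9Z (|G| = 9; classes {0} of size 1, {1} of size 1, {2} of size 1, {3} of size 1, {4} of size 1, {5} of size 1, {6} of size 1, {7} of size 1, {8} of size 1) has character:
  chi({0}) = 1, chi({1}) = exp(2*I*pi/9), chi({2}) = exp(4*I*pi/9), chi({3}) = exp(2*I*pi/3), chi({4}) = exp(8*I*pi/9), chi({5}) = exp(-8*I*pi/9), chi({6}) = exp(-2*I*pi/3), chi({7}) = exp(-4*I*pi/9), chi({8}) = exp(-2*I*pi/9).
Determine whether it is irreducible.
Irreducible: <chi, chi> = 1.

Details: <chi, chi> = (1/|G|) sum_C |C| * |chi(C)|^2 = (1/9)[1*|1|^2 + 1*|exp(2*I*pi/9)|^2 + 1*|exp(4*I*pi/9)|^2 + 1*|exp(2*I*pi/3)|^2 + 1*|exp(8*I*pi/9)|^2 + 1*|exp(-8*I*pi/9)|^2 + 1*|exp(-2*I*pi/3)|^2 + 1*|exp(-4*I*pi/9)|^2 + 1*|exp(-2*I*pi/9)|^2]
  = (1/9)[(1) + (1) + (1) + (1) + (1) + (1) + (1) + (1) + (1)] = 9/9 = 1.
(Exp terms are combined using exp(i*s)*conj(exp(i*t)) = exp(i*(s-t)), and sums of them are collapsed using the identity that for every m > 1 the m distinct m-th roots of unity sum to 0, e.g. 1 + exp(2*I*pi/3) + exp(-2*I*pi/3) = 0.)
A character is irreducible iff <chi, chi> = 1, so this representation is irreducible.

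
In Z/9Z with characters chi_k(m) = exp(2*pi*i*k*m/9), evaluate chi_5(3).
chi_5(3) = zeta_9^15 = exp(-2*I*pi/3)

Reasoning: chi_5(3) = zeta_9^(5*3) = zeta_9^15. Since zeta_9^9 = 1, this equals zeta_9^6 = exp(2*pi*i*6/9) = exp(-2*I*pi/3).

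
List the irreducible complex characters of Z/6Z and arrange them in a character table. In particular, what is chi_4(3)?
Character table of Z/6Z (irreps indexed chi_0,...,chi_5 with chi_k(m) = zeta_6^(k*m), zeta_6 = exp(2*pi*i/6)):
  irrep \ class  {0} (size 1)  {1} (size 1)    {2} (size 1)    {3} (size 1)  {4} (size 1)    {5} (size 1)  
  chi_0          1             1               1               1             1               1             
  chi_1          1             exp(I*pi/3)     exp(2*I*pi/3)   -1            exp(-2*I*pi/3)  exp(-I*pi/3)  
  chi_2          1             exp(2*I*pi/3)   exp(-2*I*pi/3)  1             exp(2*I*pi/3)   exp(-2*I*pi/3)
  chi_3          1             -1              1               -1            1               -1            
  chi_4          1             exp(-2*I*pi/3)  exp(2*I*pi/3)   1             exp(-2*I*pi/3)  exp(2*I*pi/3) 
  chi_5          1             exp(-I*pi/3)    exp(-2*I*pi/3)  -1            exp(2*I*pi/3)   exp(I*pi/3)   

Spot check: chi_4(3) = zeta_6^(4*3) = zeta_6^12 = 1.

Details: Z/6Z is abelian, so all 6 irreducible complex representations are 1-dimensional. They are given by chi_k(m) = zeta_6^(k*m) for k = 0,...,5. Row orthogonality: sum_m chi_k(m) conj(chi_l(m)) = 6 * [k = l].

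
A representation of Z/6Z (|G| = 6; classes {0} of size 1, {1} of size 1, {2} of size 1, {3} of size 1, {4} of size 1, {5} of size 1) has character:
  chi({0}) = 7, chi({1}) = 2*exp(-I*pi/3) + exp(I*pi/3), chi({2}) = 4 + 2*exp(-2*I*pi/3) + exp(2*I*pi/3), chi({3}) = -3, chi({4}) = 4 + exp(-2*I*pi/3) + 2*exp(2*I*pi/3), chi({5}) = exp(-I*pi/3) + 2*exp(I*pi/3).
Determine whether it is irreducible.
Not irreducible (reducible): <chi, chi> = 13 > 1.

Reasoning: <chi, chi> = (1/|G|) sum_C |C| * |chi(C)|^2 = (1/6)[1*|7|^2 + 1*|2*exp(-I*pi/3) + exp(I*pi/3)|^2 + 1*|4 + 2*exp(-2*I*pi/3) + exp(2*I*pi/3)|^2 + 1*|-3|^2 + 1*|4 + exp(-2*I*pi/3) + 2*exp(2*I*pi/3)|^2 + 1*|exp(-I*pi/3) + 2*exp(I*pi/3)|^2]
  = (1/6)[(49) + (3) + (7) + (9) + (7) + (3)] = 78/6 = 13.
(Exp terms are combined using exp(i*s)*conj(exp(i*t)) = exp(i*(s-t)), and sums of them are collapsed using the identity that for every m > 1 the m distinct m-th roots of unity sum to 0, e.g. 1 + exp(2*I*pi/3) + exp(-2*I*pi/3) = 0.)
A character is irreducible iff <chi, chi> = 1, so this representation is reducible.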